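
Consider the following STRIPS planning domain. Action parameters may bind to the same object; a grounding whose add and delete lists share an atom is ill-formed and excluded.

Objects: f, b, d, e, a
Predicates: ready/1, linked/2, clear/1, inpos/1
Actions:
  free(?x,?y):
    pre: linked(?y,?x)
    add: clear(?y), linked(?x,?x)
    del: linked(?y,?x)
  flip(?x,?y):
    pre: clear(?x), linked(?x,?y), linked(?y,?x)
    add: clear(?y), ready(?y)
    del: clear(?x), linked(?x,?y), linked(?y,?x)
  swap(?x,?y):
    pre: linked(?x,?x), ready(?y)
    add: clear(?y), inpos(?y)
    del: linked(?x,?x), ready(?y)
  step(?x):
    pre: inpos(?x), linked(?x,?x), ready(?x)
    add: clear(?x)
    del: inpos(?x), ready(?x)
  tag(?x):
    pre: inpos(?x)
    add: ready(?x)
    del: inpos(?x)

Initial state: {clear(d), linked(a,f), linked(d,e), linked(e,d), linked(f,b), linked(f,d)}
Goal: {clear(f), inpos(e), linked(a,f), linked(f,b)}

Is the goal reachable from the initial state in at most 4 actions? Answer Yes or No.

1. free(d,f)  →  {clear(d), clear(f), linked(a,f), linked(d,d), linked(d,e), linked(e,d), linked(f,b)}
2. flip(d,e)  →  {clear(e), clear(f), linked(a,f), linked(d,d), linked(f,b), ready(e)}
3. swap(d,e)  →  {clear(e), clear(f), inpos(e), linked(a,f), linked(f,b)}
optimal plan length = 3; 3 ≤ 4

Yes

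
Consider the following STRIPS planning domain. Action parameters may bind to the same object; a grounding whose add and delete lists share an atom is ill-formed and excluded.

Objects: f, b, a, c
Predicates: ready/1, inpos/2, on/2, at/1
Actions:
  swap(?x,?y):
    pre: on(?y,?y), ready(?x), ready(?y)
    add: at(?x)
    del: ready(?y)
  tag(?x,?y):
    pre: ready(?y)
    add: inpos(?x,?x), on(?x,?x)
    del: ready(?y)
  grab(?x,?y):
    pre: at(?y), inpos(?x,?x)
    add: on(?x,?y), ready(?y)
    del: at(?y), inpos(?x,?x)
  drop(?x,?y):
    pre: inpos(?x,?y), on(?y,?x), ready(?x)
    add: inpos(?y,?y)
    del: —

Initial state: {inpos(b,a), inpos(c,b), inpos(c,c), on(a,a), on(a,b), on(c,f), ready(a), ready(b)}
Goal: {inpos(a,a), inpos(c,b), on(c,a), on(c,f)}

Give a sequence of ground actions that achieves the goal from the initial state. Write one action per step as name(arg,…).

swap(a,a); tag(a,b); grab(c,a)

1. swap(a,a)  →  {at(a), inpos(b,a), inpos(c,b), inpos(c,c), on(a,a), on(a,b), on(c,f), ready(b)}
2. tag(a,b)  →  {at(a), inpos(a,a), inpos(b,a), inpos(c,b), inpos(c,c), on(a,a), on(a,b), on(c,f)}
3. grab(c,a)  →  {inpos(a,a), inpos(b,a), inpos(c,b), on(a,a), on(a,b), on(c,a), on(c,f), ready(a)}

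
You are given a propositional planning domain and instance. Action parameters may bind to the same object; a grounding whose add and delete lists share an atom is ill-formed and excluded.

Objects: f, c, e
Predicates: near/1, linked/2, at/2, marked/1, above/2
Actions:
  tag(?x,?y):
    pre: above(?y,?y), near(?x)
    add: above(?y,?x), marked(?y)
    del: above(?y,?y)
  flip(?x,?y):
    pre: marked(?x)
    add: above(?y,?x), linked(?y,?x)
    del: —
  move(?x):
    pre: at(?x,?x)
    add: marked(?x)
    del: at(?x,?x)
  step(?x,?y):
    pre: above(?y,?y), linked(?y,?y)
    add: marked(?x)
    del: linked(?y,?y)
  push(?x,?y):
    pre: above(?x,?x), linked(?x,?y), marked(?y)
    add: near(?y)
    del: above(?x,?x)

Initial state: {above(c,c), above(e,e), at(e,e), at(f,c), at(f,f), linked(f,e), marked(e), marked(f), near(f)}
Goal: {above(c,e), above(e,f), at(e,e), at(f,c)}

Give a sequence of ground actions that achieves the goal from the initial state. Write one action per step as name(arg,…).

tag(f,e); flip(e,c)

1. tag(f,e)  →  {above(c,c), above(e,f), at(e,e), at(f,c), at(f,f), linked(f,e), marked(e), marked(f), near(f)}
2. flip(e,c)  →  {above(c,c), above(c,e), above(e,f), at(e,e), at(f,c), at(f,f), linked(c,e), linked(f,e), marked(e), marked(f), near(f)}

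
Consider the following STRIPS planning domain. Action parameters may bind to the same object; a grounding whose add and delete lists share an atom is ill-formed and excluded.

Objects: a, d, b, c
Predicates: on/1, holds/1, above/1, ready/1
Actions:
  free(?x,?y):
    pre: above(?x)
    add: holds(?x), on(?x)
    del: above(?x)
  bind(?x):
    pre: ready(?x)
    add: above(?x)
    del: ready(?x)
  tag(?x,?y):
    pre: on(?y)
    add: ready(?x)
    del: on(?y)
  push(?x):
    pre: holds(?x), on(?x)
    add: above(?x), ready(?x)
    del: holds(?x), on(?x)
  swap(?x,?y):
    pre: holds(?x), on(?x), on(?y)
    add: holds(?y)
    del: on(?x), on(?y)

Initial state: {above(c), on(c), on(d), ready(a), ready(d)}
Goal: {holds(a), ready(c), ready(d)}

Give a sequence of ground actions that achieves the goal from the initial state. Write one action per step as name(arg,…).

1. bind(a)  →  {above(a), above(c), on(c), on(d), ready(d)}
2. free(a,a)  →  {above(c), holds(a), on(a), on(c), on(d), ready(d)}
3. tag(c,a)  →  {above(c), holds(a), on(c), on(d), ready(c), ready(d)}

bind(a); free(a,a); tag(c,a)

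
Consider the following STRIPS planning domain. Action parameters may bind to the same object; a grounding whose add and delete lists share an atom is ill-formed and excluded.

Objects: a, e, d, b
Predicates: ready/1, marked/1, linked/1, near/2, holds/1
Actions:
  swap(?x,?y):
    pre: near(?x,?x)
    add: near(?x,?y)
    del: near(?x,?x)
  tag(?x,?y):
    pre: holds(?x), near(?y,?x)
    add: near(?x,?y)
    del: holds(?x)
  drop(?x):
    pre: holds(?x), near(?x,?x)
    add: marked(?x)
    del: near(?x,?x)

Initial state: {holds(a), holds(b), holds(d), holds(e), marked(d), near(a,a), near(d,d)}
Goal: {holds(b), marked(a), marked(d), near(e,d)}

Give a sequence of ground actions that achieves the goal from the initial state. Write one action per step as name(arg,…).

1. swap(d,e)  →  {holds(a), holds(b), holds(d), holds(e), marked(d), near(a,a), near(d,e)}
2. tag(e,d)  →  {holds(a), holds(b), holds(d), marked(d), near(a,a), near(d,e), near(e,d)}
3. drop(a)  →  {holds(a), holds(b), holds(d), marked(a), marked(d), near(d,e), near(e,d)}

swap(d,e); tag(e,d); drop(a)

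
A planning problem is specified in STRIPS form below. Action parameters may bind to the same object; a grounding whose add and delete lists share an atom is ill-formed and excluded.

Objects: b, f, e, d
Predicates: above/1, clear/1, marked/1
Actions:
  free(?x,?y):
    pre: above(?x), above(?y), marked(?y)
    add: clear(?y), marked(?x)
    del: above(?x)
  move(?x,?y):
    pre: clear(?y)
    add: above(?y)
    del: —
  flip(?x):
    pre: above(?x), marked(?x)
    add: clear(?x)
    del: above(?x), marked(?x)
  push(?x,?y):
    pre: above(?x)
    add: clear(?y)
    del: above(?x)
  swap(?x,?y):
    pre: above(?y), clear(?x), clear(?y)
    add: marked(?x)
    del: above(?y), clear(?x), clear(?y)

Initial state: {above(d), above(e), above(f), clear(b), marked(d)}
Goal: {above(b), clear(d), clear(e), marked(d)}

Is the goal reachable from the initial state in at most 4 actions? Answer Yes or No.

Yes

1. free(f,d)  →  {above(d), above(e), clear(b), clear(d), marked(d), marked(f)}
2. move(b,b)  →  {above(b), above(d), above(e), clear(b), clear(d), marked(d), marked(f)}
3. push(e,e)  →  {above(b), above(d), clear(b), clear(d), clear(e), marked(d), marked(f)}
optimal plan length = 3; 3 ≤ 4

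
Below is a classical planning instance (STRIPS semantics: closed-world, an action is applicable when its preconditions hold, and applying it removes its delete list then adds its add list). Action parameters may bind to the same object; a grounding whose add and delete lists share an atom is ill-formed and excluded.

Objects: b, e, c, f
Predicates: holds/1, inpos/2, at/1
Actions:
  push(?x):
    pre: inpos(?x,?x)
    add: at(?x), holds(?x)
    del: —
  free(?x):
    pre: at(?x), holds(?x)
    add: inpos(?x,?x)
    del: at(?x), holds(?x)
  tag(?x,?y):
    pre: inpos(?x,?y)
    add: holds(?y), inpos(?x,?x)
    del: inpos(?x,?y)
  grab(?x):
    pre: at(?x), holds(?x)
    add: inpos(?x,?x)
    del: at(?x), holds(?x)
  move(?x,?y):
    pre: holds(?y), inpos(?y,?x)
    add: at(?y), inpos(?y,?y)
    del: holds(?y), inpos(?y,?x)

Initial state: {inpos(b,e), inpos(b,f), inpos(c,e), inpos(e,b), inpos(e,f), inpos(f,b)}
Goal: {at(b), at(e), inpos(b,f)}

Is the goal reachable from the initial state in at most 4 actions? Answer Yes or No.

1. tag(b,e)  →  {holds(e), inpos(b,b), inpos(b,f), inpos(c,e), inpos(e,b), inpos(e,f), inpos(f,b)}
2. push(b)  →  {at(b), holds(b), holds(e), inpos(b,b), inpos(b,f), inpos(c,e), inpos(e,b), inpos(e,f), inpos(f,b)}
3. move(b,e)  →  {at(b), at(e), holds(b), inpos(b,b), inpos(b,f), inpos(c,e), inpos(e,e), inpos(e,f), inpos(f,b)}
optimal plan length = 3; 3 ≤ 4

Yes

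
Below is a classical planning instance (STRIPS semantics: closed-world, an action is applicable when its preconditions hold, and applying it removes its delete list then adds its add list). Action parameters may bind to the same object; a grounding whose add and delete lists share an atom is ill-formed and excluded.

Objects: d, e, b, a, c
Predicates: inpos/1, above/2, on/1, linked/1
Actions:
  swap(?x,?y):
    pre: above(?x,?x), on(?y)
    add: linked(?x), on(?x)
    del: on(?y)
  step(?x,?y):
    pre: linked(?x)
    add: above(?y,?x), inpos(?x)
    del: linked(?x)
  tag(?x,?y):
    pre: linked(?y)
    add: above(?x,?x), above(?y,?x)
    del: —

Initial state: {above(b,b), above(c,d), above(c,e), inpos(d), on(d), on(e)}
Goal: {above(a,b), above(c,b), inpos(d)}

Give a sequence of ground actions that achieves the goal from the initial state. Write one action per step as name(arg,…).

1. swap(b,d)  →  {above(b,b), above(c,d), above(c,e), inpos(d), linked(b), on(b), on(e)}
2. step(b,a)  →  {above(a,b), above(b,b), above(c,d), above(c,e), inpos(b), inpos(d), on(b), on(e)}
3. swap(b,e)  →  {above(a,b), above(b,b), above(c,d), above(c,e), inpos(b), inpos(d), linked(b), on(b)}
4. step(b,c)  →  {above(a,b), above(b,b), above(c,b), above(c,d), above(c,e), inpos(b), inpos(d), on(b)}

swap(b,d); step(b,a); swap(b,e); step(b,c)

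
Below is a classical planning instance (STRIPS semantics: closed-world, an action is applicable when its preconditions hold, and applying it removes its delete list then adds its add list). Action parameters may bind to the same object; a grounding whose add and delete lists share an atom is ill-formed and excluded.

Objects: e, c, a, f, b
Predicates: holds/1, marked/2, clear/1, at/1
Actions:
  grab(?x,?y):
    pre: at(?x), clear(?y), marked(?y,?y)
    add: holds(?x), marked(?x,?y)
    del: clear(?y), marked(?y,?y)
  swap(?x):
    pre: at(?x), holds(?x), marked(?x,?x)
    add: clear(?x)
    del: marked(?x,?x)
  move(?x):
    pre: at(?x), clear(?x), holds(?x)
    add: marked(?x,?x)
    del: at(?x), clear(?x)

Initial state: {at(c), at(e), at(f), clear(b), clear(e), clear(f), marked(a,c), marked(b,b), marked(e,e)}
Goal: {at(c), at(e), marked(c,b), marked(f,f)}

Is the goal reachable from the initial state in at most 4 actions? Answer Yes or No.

1. grab(c,b)  →  {at(c), at(e), at(f), clear(e), clear(f), holds(c), marked(a,c), marked(c,b), marked(e,e)}
2. grab(f,e)  →  {at(c), at(e), at(f), clear(f), holds(c), holds(f), marked(a,c), marked(c,b), marked(f,e)}
3. move(f)  →  {at(c), at(e), holds(c), holds(f), marked(a,c), marked(c,b), marked(f,e), marked(f,f)}
optimal plan length = 3; 3 ≤ 4

Yes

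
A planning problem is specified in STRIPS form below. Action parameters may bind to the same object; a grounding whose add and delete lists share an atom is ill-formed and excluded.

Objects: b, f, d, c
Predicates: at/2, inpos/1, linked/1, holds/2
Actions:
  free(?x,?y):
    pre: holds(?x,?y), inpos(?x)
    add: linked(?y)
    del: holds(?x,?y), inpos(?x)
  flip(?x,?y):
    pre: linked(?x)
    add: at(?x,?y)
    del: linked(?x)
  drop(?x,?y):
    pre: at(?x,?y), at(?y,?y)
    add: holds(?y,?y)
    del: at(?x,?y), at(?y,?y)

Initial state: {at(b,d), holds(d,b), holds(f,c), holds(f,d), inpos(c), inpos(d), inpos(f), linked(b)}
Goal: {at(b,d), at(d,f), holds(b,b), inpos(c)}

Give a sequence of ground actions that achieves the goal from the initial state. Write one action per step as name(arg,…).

1. free(f,d)  →  {at(b,d), holds(d,b), holds(f,c), inpos(c), inpos(d), linked(b), linked(d)}
2. flip(b,b)  →  {at(b,b), at(b,d), holds(d,b), holds(f,c), inpos(c), inpos(d), linked(d)}
3. flip(d,f)  →  {at(b,b), at(b,d), at(d,f), holds(d,b), holds(f,c), inpos(c), inpos(d)}
4. drop(b,b)  →  {at(b,d), at(d,f), holds(b,b), holds(d,b), holds(f,c), inpos(c), inpos(d)}

free(f,d); flip(b,b); flip(d,f); drop(b,b)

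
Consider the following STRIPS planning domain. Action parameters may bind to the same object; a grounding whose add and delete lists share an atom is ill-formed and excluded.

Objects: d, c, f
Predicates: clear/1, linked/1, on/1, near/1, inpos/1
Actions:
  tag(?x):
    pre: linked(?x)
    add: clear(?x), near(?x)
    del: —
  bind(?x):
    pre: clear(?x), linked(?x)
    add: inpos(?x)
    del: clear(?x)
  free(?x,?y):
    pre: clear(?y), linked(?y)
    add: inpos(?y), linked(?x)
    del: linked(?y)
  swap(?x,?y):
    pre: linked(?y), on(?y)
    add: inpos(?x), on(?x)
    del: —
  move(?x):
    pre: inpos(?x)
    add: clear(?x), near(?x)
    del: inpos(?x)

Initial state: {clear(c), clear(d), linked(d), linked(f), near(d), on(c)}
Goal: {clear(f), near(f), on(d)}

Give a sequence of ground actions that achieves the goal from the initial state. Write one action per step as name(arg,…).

1. tag(f)  →  {clear(c), clear(d), clear(f), linked(d), linked(f), near(d), near(f), on(c)}
2. free(c,d)  →  {clear(c), clear(d), clear(f), inpos(d), linked(c), linked(f), near(d), near(f), on(c)}
3. swap(d,c)  →  {clear(c), clear(d), clear(f), inpos(d), linked(c), linked(f), near(d), near(f), on(c), on(d)}

tag(f); free(c,d); swap(d,c)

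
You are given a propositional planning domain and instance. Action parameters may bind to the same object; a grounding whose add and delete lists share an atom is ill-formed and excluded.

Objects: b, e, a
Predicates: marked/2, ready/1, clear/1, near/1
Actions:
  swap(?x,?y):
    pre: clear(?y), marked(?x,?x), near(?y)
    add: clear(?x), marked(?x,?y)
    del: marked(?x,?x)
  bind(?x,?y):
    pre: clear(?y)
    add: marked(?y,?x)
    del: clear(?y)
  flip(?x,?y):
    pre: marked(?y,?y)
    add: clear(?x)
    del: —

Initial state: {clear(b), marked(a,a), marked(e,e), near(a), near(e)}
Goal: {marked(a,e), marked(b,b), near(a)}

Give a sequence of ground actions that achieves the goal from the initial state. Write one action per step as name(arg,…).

1. bind(b,b)  →  {marked(a,a), marked(b,b), marked(e,e), near(a), near(e)}
2. flip(e,b)  →  {clear(e), marked(a,a), marked(b,b), marked(e,e), near(a), near(e)}
3. swap(a,e)  →  {clear(a), clear(e), marked(a,e), marked(b,b), marked(e,e), near(a), near(e)}

bind(b,b); flip(e,b); swap(a,e)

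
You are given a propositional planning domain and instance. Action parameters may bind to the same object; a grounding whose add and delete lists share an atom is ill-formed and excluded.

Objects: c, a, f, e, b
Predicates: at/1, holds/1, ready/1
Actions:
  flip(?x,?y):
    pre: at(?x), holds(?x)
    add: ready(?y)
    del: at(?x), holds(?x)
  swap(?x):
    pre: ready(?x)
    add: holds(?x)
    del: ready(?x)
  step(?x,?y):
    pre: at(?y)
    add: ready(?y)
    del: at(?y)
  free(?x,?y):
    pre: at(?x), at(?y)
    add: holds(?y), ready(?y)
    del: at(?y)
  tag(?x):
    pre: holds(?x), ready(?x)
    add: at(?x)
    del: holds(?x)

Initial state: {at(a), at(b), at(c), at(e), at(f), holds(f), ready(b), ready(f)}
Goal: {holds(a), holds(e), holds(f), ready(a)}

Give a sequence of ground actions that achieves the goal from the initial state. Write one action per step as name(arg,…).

1. free(c,a)  →  {at(b), at(c), at(e), at(f), holds(a), holds(f), ready(a), ready(b), ready(f)}
2. free(c,e)  →  {at(b), at(c), at(f), holds(a), holds(e), holds(f), ready(a), ready(b), ready(e), ready(f)}

free(c,a); free(c,e)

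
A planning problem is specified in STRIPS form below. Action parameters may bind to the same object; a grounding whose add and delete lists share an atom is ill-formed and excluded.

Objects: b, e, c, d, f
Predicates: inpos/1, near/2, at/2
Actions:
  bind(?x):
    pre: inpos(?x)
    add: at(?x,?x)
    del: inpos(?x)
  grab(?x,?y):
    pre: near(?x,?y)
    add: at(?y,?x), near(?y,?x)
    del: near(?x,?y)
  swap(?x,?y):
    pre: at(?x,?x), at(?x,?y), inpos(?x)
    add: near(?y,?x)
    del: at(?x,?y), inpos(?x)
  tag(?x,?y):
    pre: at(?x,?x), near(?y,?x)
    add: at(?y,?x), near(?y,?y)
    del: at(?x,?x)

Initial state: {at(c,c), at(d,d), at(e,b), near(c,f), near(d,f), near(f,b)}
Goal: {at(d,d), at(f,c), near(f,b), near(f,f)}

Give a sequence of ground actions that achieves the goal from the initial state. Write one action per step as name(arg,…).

grab(c,f); tag(c,f)

1. grab(c,f)  →  {at(c,c), at(d,d), at(e,b), at(f,c), near(d,f), near(f,b), near(f,c)}
2. tag(c,f)  →  {at(d,d), at(e,b), at(f,c), near(d,f), near(f,b), near(f,c), near(f,f)}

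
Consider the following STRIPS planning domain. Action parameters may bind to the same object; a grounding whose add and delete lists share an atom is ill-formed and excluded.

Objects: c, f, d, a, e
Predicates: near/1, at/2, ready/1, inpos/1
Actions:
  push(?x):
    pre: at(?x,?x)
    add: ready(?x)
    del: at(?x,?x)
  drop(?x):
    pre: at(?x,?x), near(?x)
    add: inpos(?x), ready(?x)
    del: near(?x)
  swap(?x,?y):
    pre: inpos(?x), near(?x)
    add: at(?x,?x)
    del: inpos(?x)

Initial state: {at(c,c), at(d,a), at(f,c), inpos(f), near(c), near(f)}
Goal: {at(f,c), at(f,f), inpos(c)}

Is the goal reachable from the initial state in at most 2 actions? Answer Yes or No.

Yes

1. drop(c)  →  {at(c,c), at(d,a), at(f,c), inpos(c), inpos(f), near(f), ready(c)}
2. swap(f,c)  →  {at(c,c), at(d,a), at(f,c), at(f,f), inpos(c), near(f), ready(c)}
optimal plan length = 2; 2 ≤ 2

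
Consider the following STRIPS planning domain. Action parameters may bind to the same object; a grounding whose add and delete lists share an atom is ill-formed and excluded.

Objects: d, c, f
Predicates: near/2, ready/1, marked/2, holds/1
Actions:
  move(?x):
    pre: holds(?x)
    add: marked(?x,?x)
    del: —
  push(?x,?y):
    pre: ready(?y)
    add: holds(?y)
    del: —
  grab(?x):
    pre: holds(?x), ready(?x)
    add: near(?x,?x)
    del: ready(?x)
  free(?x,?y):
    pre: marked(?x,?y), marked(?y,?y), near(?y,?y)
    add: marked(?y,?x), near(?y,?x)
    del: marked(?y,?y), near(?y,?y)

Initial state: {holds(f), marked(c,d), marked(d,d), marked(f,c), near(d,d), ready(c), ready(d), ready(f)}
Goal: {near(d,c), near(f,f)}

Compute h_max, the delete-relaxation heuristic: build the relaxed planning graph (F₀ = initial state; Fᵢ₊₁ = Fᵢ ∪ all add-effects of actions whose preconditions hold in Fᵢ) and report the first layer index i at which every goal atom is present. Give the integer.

F0 = init (8 atoms)
F1 = F0 ∪ {holds(c), holds(d), marked(d,c), marked(f,f), near(d,c), near(f,f)}  (14 atoms)
goal ⊆ F1  ⇒  h_max = 1

1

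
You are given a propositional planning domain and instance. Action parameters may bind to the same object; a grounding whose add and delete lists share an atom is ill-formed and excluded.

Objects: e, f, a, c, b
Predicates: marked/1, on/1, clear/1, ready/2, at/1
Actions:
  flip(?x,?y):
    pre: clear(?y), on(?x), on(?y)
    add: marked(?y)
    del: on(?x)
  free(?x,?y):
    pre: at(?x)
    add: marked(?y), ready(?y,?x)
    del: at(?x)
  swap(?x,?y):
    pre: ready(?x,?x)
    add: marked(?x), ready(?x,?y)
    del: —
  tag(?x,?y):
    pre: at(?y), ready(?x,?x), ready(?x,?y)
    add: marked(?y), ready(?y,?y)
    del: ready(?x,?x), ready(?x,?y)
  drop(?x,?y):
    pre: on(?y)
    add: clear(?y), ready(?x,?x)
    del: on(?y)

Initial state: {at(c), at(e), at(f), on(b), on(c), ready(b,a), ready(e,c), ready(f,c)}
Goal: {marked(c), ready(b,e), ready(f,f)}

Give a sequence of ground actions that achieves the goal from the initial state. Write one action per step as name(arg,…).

1. free(e,b)  →  {at(c), at(f), marked(b), on(b), on(c), ready(b,a), ready(b,e), ready(e,c), ready(f,c)}
2. free(f,f)  →  {at(c), marked(b), marked(f), on(b), on(c), ready(b,a), ready(b,e), ready(e,c), ready(f,c), ready(f,f)}
3. free(c,c)  →  {marked(b), marked(c), marked(f), on(b), on(c), ready(b,a), ready(b,e), ready(c,c), ready(e,c), ready(f,c), ready(f,f)}

free(e,b); free(f,f); free(c,c)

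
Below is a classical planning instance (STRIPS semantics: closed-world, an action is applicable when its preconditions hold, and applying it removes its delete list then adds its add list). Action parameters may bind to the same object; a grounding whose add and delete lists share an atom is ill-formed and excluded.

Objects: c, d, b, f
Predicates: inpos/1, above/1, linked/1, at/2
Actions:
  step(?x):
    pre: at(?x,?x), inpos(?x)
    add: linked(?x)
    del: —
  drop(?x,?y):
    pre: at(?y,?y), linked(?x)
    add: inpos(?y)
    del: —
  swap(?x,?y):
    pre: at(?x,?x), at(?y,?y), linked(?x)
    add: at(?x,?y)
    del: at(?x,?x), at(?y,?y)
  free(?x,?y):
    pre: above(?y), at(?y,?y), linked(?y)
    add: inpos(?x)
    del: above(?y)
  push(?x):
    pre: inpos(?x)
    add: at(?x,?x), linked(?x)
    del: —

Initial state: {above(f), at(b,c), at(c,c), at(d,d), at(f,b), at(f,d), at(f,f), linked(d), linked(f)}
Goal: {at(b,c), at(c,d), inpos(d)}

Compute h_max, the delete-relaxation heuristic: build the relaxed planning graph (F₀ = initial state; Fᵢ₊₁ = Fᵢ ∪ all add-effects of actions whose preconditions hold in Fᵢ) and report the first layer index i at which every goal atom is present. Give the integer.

F0 = init (9 atoms)
F1 = F0 ∪ {at(d,c), at(d,f), at(f,c), inpos(b), inpos(c), inpos(d), inpos(f)}  (16 atoms)
F2 = F1 ∪ {at(b,b), linked(b), linked(c)}  (19 atoms)
F3 = F2 ∪ {at(b,d), at(b,f), at(c,b), at(c,d), at(c,f), at(d,b)}  (25 atoms)
goal ⊆ F3  ⇒  h_max = 3

3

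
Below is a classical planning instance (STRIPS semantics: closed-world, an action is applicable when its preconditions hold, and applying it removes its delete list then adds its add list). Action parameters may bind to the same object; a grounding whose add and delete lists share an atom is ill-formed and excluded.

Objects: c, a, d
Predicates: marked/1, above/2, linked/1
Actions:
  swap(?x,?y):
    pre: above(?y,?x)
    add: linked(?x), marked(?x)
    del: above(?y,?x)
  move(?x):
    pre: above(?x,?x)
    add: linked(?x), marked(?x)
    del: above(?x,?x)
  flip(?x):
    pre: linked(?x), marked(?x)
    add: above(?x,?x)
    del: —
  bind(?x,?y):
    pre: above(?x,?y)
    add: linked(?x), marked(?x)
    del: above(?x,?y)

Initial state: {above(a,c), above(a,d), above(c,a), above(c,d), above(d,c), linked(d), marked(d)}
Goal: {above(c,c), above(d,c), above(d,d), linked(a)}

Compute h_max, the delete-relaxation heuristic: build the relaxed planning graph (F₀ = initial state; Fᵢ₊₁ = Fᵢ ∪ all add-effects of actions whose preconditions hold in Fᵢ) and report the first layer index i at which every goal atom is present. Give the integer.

F0 = init (7 atoms)
F1 = F0 ∪ {above(d,d), linked(a), linked(c), marked(a), marked(c)}  (12 atoms)
F2 = F1 ∪ {above(a,a), above(c,c)}  (14 atoms)
goal ⊆ F2  ⇒  h_max = 2

2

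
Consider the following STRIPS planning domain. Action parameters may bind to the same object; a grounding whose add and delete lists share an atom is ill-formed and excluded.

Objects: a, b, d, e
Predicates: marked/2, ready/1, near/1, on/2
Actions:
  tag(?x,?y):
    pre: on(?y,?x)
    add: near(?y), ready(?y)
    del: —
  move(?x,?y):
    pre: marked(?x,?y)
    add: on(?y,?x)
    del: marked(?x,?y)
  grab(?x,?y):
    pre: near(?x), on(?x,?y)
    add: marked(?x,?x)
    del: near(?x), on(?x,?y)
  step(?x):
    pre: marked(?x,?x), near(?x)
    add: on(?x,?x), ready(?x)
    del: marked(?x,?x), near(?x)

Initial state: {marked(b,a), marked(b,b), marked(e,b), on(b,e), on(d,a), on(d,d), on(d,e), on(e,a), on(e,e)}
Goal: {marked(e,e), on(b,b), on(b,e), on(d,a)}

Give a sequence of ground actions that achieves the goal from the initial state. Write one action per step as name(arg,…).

tag(a,e); move(b,b); grab(e,a)

1. tag(a,e)  →  {marked(b,a), marked(b,b), marked(e,b), near(e), on(b,e), on(d,a), on(d,d), on(d,e), on(e,a), on(e,e), ready(e)}
2. move(b,b)  →  {marked(b,a), marked(e,b), near(e), on(b,b), on(b,e), on(d,a), on(d,d), on(d,e), on(e,a), on(e,e), ready(e)}
3. grab(e,a)  →  {marked(b,a), marked(e,b), marked(e,e), on(b,b), on(b,e), on(d,a), on(d,d), on(d,e), on(e,e), ready(e)}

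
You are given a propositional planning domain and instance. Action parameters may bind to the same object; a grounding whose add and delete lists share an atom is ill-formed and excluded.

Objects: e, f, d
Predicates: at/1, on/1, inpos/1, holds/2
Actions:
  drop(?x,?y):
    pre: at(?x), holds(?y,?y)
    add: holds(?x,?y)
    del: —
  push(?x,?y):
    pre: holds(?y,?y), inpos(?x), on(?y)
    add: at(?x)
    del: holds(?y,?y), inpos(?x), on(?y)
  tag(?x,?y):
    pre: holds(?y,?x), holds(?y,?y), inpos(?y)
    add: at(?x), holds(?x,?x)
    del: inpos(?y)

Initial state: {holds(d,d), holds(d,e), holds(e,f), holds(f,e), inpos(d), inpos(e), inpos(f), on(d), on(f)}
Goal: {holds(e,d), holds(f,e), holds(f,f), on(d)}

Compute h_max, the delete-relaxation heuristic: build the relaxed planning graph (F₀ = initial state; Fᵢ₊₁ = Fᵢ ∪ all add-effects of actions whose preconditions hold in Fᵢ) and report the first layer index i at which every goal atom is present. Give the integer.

2

F0 = init (9 atoms)
F1 = F0 ∪ {at(d), at(e), at(f), holds(e,e)}  (13 atoms)
F2 = F1 ∪ {holds(e,d), holds(f,d), holds(f,f)}  (16 atoms)
goal ⊆ F2  ⇒  h_max = 2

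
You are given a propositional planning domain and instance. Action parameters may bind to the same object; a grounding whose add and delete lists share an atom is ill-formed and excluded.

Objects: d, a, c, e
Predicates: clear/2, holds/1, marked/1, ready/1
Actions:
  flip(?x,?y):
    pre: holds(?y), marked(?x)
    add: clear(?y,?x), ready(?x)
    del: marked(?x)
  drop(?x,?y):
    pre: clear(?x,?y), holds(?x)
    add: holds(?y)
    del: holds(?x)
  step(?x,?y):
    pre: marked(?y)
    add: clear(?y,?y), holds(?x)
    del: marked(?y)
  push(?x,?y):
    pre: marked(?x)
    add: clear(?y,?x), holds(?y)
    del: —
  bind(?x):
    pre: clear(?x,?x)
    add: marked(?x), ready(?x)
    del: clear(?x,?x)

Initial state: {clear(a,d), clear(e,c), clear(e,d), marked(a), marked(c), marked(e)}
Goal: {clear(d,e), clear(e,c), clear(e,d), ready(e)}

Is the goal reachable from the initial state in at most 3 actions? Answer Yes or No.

1. step(d,a)  →  {clear(a,a), clear(a,d), clear(e,c), clear(e,d), holds(d), marked(c), marked(e)}
2. flip(e,d)  →  {clear(a,a), clear(a,d), clear(d,e), clear(e,c), clear(e,d), holds(d), marked(c), ready(e)}
optimal plan length = 2; 2 ≤ 3

Yes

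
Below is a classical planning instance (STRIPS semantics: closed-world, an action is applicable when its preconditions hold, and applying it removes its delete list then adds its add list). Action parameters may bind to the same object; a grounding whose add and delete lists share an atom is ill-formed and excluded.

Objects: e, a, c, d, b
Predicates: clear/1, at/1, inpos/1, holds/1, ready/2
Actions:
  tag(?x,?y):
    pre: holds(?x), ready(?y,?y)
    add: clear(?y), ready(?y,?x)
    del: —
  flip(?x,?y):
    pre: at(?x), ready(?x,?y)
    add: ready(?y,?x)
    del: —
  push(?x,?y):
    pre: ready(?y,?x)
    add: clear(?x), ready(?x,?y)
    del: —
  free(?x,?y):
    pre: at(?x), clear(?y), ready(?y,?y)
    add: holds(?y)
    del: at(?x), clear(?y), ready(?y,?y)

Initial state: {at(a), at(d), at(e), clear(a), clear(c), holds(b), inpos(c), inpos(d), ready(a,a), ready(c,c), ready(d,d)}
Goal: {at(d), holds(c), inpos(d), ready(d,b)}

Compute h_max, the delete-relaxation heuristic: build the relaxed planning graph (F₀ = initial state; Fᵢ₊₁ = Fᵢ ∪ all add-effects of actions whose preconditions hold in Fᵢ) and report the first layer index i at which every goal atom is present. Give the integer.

F0 = init (11 atoms)
F1 = F0 ∪ {clear(d), holds(a), holds(c), ready(a,b), ready(c,b), ready(d,b)}  (17 atoms)
goal ⊆ F1  ⇒  h_max = 1

1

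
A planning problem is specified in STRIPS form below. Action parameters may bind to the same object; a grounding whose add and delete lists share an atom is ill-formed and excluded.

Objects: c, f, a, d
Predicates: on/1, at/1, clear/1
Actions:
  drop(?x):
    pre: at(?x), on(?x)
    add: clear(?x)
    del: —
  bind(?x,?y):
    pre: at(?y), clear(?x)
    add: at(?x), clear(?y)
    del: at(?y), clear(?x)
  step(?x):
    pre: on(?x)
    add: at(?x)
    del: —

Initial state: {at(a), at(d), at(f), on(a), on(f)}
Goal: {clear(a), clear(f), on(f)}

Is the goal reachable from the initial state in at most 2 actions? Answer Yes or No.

1. drop(f)  →  {at(a), at(d), at(f), clear(f), on(a), on(f)}
2. drop(a)  →  {at(a), at(d), at(f), clear(a), clear(f), on(a), on(f)}
optimal plan length = 2; 2 ≤ 2

Yes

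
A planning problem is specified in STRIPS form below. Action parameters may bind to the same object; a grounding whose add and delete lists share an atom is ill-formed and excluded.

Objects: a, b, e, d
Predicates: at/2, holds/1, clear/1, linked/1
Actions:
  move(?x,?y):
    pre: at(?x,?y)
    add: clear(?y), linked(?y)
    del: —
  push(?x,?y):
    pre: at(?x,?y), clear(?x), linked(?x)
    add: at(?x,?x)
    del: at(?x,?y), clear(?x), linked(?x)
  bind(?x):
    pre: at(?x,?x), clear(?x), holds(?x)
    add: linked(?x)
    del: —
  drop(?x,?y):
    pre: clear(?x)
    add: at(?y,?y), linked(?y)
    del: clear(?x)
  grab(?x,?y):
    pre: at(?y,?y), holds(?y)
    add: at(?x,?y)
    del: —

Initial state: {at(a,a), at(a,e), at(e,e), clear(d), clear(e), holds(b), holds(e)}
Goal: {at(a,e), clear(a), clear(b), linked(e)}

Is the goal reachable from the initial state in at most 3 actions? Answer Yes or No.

No

1. move(a,a)  →  {at(a,a), at(a,e), at(e,e), clear(a), clear(d), clear(e), holds(b), holds(e), linked(a)}
2. move(a,e)  →  {at(a,a), at(a,e), at(e,e), clear(a), clear(d), clear(e), holds(b), holds(e), linked(a), linked(e)}
3. drop(e,b)  →  {at(a,a), at(a,e), at(b,b), at(e,e), clear(a), clear(d), holds(b), holds(e), linked(a), linked(b), linked(e)}
4. move(b,b)  →  {at(a,a), at(a,e), at(b,b), at(e,e), clear(a), clear(b), clear(d), holds(b), holds(e), linked(a), linked(b), linked(e)}
optimal plan length = 4; 4 > 3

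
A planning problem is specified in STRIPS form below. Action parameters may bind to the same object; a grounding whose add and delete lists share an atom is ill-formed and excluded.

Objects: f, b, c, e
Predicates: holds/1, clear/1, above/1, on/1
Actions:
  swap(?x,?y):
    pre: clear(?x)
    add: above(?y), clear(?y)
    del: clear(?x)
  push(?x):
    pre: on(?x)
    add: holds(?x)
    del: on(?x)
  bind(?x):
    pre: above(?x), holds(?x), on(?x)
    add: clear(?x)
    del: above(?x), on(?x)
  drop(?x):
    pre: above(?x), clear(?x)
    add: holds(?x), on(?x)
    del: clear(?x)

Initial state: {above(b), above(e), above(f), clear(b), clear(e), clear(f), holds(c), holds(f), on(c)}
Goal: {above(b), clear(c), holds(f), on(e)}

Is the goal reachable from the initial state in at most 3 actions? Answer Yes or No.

1. swap(f,c)  →  {above(b), above(c), above(e), above(f), clear(b), clear(c), clear(e), holds(c), holds(f), on(c)}
2. drop(e)  →  {above(b), above(c), above(e), above(f), clear(b), clear(c), holds(c), holds(e), holds(f), on(c), on(e)}
optimal plan length = 2; 2 ≤ 3

Yes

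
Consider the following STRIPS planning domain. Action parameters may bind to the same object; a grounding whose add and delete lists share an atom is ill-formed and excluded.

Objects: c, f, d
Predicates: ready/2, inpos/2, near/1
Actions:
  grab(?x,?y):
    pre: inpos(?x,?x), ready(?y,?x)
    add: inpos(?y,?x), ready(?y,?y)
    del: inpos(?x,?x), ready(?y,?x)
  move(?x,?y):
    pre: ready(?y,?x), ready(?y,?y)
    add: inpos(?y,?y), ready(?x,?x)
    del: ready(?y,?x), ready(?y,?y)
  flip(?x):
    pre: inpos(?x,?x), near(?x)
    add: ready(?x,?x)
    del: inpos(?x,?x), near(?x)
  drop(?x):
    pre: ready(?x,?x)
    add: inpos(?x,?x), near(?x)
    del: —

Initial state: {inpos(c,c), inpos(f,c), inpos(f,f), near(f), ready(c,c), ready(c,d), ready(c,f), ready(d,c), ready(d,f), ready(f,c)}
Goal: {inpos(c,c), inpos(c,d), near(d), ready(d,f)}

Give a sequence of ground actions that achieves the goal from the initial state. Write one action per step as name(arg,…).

grab(c,d); move(f,c); drop(d); grab(d,c)

1. grab(c,d)  →  {inpos(d,c), inpos(f,c), inpos(f,f), near(f), ready(c,c), ready(c,d), ready(c,f), ready(d,d), ready(d,f), ready(f,c)}
2. move(f,c)  →  {inpos(c,c), inpos(d,c), inpos(f,c), inpos(f,f), near(f), ready(c,d), ready(d,d), ready(d,f), ready(f,c), ready(f,f)}
3. drop(d)  →  {inpos(c,c), inpos(d,c), inpos(d,d), inpos(f,c), inpos(f,f), near(d), near(f), ready(c,d), ready(d,d), ready(d,f), ready(f,c), ready(f,f)}
4. grab(d,c)  →  {inpos(c,c), inpos(c,d), inpos(d,c), inpos(f,c), inpos(f,f), near(d), near(f), ready(c,c), ready(d,d), ready(d,f), ready(f,c), ready(f,f)}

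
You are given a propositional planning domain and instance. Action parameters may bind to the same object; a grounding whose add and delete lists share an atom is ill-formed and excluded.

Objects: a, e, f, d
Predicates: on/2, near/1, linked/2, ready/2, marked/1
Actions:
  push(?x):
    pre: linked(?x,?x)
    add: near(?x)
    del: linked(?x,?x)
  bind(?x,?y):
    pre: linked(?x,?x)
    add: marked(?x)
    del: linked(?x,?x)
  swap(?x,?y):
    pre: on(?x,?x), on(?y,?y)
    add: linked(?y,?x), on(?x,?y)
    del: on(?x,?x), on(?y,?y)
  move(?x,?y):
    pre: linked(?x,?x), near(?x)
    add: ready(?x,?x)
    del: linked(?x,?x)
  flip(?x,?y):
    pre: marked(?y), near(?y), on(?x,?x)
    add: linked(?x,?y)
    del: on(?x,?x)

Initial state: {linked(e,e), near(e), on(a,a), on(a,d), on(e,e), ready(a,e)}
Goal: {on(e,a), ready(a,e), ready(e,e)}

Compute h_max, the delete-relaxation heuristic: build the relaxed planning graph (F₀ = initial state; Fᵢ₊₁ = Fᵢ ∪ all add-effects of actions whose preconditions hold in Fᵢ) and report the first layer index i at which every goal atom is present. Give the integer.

1

F0 = init (6 atoms)
F1 = F0 ∪ {linked(a,e), linked(e,a), marked(e), on(a,e), on(e,a), ready(e,e)}  (12 atoms)
goal ⊆ F1  ⇒  h_max = 1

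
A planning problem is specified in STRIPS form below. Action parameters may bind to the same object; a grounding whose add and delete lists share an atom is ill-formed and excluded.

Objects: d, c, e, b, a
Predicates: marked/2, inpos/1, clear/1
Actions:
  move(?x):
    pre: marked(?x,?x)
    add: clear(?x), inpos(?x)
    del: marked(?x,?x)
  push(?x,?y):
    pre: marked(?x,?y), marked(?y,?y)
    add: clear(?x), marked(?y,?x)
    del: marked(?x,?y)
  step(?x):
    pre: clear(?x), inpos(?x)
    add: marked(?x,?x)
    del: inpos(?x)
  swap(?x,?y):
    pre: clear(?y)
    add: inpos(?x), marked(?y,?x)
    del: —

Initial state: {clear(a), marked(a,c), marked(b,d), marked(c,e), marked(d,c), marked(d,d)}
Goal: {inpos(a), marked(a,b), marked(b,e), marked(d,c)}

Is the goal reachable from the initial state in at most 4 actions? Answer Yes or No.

Yes

1. push(b,d)  →  {clear(a), clear(b), marked(a,c), marked(c,e), marked(d,b), marked(d,c), marked(d,d)}
2. swap(e,b)  →  {clear(a), clear(b), inpos(e), marked(a,c), marked(b,e), marked(c,e), marked(d,b), marked(d,c), marked(d,d)}
3. swap(b,a)  →  {clear(a), clear(b), inpos(b), inpos(e), marked(a,b), marked(a,c), marked(b,e), marked(c,e), marked(d,b), marked(d,c), marked(d,d)}
4. swap(a,b)  →  {clear(a), clear(b), inpos(a), inpos(b), inpos(e), marked(a,b), marked(a,c), marked(b,a), marked(b,e), marked(c,e), marked(d,b), marked(d,c), marked(d,d)}
optimal plan length = 4; 4 ≤ 4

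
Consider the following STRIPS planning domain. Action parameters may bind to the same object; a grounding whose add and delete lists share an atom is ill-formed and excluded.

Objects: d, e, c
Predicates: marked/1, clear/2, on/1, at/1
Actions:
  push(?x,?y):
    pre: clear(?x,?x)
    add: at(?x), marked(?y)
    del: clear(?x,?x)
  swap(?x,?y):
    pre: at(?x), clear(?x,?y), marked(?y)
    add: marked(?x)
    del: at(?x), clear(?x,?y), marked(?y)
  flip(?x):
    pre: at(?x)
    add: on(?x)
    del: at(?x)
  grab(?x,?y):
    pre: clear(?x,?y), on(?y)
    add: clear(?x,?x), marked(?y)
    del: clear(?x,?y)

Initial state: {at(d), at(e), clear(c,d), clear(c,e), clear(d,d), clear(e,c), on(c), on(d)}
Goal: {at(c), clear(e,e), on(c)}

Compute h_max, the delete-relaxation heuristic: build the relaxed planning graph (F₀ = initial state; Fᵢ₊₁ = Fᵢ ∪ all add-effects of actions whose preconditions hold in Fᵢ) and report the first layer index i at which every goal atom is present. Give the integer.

F0 = init (8 atoms)
F1 = F0 ∪ {clear(c,c), clear(e,e), marked(c), marked(d), marked(e), on(e)}  (14 atoms)
F2 = F1 ∪ {at(c)}  (15 atoms)
goal ⊆ F2  ⇒  h_max = 2

2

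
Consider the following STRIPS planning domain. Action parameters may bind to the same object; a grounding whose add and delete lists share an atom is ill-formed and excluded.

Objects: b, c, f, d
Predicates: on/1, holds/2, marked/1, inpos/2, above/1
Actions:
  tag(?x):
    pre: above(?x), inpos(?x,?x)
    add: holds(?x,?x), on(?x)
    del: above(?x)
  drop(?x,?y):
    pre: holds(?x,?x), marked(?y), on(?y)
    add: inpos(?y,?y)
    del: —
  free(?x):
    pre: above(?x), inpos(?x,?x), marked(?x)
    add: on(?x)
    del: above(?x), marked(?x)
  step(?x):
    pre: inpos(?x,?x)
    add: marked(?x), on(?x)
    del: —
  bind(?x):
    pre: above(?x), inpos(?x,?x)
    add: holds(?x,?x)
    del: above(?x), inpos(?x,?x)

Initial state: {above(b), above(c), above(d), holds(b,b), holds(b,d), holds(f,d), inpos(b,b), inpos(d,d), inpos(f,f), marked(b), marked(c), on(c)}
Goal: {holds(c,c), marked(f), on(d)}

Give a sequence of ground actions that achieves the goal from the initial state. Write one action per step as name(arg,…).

tag(d); drop(b,c); tag(c); step(f)

1. tag(d)  →  {above(b), above(c), holds(b,b), holds(b,d), holds(d,d), holds(f,d), inpos(b,b), inpos(d,d), inpos(f,f), marked(b), marked(c), on(c), on(d)}
2. drop(b,c)  →  {above(b), above(c), holds(b,b), holds(b,d), holds(d,d), holds(f,d), inpos(b,b), inpos(c,c), inpos(d,d), inpos(f,f), marked(b), marked(c), on(c), on(d)}
3. tag(c)  →  {above(b), holds(b,b), holds(b,d), holds(c,c), holds(d,d), holds(f,d), inpos(b,b), inpos(c,c), inpos(d,d), inpos(f,f), marked(b), marked(c), on(c), on(d)}
4. step(f)  →  {above(b), holds(b,b), holds(b,d), holds(c,c), holds(d,d), holds(f,d), inpos(b,b), inpos(c,c), inpos(d,d), inpos(f,f), marked(b), marked(c), marked(f), on(c), on(d), on(f)}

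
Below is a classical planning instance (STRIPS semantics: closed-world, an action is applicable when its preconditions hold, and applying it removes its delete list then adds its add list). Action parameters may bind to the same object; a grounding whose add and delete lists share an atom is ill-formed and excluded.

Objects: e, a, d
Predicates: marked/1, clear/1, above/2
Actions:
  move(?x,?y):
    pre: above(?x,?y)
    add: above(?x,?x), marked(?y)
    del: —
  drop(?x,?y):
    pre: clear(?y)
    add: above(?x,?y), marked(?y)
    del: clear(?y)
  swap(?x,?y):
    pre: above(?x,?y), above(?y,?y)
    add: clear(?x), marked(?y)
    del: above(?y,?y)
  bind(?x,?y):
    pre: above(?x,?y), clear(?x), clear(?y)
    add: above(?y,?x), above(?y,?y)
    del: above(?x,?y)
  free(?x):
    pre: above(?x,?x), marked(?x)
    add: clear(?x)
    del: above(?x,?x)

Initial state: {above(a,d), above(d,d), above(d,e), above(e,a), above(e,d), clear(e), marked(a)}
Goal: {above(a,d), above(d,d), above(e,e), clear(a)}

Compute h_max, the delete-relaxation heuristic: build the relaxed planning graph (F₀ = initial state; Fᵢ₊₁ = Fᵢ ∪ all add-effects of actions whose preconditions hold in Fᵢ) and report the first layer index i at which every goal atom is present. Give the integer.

F0 = init (7 atoms)
F1 = F0 ∪ {above(a,a), above(a,e), above(e,e), clear(a), clear(d), marked(d), marked(e)}  (14 atoms)
goal ⊆ F1  ⇒  h_max = 1

1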